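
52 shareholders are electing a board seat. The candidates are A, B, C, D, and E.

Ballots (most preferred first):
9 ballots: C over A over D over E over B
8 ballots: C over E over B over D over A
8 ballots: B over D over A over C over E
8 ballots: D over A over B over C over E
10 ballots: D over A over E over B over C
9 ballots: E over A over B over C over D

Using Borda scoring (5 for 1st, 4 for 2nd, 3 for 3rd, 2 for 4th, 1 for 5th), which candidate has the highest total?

A

A: 9×4 + 8×1 + 8×3 + 8×4 + 10×4 + 9×4 = 176
B: 9×1 + 8×3 + 8×5 + 8×3 + 10×2 + 9×3 = 144
C: 9×5 + 8×5 + 8×2 + 8×2 + 10×1 + 9×2 = 145
D: 9×3 + 8×2 + 8×4 + 8×5 + 10×5 + 9×1 = 174
E: 9×2 + 8×4 + 8×1 + 8×1 + 10×3 + 9×5 = 141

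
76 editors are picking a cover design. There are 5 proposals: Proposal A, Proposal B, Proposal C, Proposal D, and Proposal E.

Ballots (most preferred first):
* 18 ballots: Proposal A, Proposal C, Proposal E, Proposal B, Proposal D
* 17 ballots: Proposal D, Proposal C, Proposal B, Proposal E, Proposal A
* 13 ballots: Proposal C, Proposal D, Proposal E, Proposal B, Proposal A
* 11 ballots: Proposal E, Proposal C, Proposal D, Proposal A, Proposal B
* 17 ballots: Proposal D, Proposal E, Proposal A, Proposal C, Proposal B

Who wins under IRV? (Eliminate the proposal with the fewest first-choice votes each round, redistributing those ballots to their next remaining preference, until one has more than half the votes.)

Round 1: Proposal A 18, Proposal B 0, Proposal C 13, Proposal D 34, Proposal E 11. Proposal B eliminated.
Round 2: Proposal A 18, Proposal C 13, Proposal D 34, Proposal E 11. Proposal E eliminated.
Round 3: Proposal A 18, Proposal C 24, Proposal D 34. Proposal A eliminated.
Round 4: Proposal C 42, Proposal D 34. Proposal C has a majority (≥39).

Proposal C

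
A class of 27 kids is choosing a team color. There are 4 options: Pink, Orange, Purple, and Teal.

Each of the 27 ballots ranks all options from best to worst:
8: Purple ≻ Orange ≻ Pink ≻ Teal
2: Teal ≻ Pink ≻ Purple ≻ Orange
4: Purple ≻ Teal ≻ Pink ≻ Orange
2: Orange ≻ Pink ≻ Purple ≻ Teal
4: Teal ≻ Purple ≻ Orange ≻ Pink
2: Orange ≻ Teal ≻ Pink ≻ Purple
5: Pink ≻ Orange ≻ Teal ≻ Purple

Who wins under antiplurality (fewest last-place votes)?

Pink

Last-place votes: Pink 4, Orange 6, Purple 7, Teal 10.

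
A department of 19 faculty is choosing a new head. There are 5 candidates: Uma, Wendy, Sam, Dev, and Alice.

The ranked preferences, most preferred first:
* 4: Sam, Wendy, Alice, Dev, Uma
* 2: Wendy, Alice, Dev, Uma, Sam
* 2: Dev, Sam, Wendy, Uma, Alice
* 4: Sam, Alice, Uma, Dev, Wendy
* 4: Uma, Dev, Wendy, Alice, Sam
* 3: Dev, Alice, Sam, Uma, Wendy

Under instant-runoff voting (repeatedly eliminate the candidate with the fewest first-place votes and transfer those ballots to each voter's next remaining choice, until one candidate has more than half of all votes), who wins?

Round 1: Uma 4, Wendy 2, Sam 8, Dev 5, Alice 0. Alice eliminated.
Round 2: Uma 4, Wendy 2, Sam 8, Dev 5. Wendy eliminated.
Round 3: Uma 4, Sam 8, Dev 7. Uma eliminated.
Round 4: Sam 8, Dev 11. Dev has a majority (≥10).

Dev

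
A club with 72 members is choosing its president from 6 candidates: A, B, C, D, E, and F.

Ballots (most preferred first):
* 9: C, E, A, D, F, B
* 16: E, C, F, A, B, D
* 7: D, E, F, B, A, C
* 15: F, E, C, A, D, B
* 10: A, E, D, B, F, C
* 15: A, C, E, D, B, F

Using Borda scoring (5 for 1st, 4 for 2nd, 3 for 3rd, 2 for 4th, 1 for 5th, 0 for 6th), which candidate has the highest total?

A: 9×3 + 16×2 + 7×1 + 15×2 + 10×5 + 15×5 = 221
B: 9×0 + 16×1 + 7×2 + 15×0 + 10×2 + 15×1 = 65
C: 9×5 + 16×4 + 7×0 + 15×3 + 10×0 + 15×4 = 214
D: 9×2 + 16×0 + 7×5 + 15×1 + 10×3 + 15×2 = 128
E: 9×4 + 16×5 + 7×4 + 15×4 + 10×4 + 15×3 = 289
F: 9×1 + 16×3 + 7×3 + 15×5 + 10×1 + 15×0 = 163

E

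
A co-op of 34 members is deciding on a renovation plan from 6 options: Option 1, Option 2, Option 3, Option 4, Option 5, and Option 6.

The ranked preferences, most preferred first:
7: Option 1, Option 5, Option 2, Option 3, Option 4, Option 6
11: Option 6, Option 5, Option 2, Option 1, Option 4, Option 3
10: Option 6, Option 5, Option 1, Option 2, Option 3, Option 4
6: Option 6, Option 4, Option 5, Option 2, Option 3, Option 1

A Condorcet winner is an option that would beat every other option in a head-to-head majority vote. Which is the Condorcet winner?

Option 6 vs Option 1: 27–7
Option 6 vs Option 2: 27–7
Option 6 vs Option 3: 27–7
Option 6 vs Option 4: 27–7
Option 6 vs Option 5: 27–7
Option 6 beats every other option.

Option 6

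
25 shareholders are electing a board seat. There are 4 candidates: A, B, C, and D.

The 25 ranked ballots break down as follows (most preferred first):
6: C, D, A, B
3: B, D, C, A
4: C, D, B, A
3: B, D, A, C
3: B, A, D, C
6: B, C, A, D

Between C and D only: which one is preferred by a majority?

C

C is ranked above D on 16 ballots; D above C on 9.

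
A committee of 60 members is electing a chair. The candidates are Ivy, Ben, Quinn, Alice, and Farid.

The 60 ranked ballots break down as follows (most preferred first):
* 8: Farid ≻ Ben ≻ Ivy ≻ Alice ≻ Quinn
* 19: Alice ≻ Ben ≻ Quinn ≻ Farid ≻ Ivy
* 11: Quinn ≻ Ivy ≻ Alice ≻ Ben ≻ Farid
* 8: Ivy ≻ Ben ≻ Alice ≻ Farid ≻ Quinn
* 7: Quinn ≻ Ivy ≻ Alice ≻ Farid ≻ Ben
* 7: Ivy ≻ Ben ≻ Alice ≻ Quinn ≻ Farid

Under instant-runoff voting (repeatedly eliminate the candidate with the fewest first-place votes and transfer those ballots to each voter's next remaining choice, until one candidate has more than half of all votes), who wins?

Round 1: Ivy 15, Ben 0, Quinn 18, Alice 19, Farid 8. Ben eliminated.
Round 2: Ivy 15, Quinn 18, Alice 19, Farid 8. Farid eliminated.
Round 3: Ivy 23, Quinn 18, Alice 19. Quinn eliminated.
Round 4: Ivy 41, Alice 19. Ivy has a majority (≥31).

Ivy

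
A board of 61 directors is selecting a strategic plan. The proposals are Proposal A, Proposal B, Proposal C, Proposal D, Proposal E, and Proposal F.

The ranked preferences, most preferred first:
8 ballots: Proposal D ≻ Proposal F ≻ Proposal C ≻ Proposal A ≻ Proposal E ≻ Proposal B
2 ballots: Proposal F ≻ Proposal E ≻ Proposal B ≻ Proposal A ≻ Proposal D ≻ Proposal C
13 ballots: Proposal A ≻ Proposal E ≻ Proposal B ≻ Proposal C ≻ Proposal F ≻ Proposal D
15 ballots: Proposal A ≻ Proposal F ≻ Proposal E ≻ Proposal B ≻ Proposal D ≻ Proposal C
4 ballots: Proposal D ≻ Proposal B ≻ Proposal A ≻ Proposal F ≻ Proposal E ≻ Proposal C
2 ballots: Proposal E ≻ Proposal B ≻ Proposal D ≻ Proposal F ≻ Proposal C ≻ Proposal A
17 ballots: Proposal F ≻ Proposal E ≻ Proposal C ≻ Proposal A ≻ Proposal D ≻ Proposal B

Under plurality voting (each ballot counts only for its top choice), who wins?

First-place votes: Proposal A 28, Proposal B 0, Proposal C 0, Proposal D 12, Proposal E 2, Proposal F 19.

Proposal A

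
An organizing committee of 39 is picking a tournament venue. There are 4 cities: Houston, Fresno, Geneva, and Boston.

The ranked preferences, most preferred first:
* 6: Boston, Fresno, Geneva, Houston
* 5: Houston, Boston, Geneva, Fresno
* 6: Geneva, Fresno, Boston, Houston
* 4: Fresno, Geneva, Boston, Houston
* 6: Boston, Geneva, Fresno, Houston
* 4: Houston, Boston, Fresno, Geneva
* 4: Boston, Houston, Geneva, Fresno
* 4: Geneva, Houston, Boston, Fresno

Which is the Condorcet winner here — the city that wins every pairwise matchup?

Boston vs Houston: 26–13
Boston vs Fresno: 29–10
Boston vs Geneva: 25–14
Boston beats every other city.

Boston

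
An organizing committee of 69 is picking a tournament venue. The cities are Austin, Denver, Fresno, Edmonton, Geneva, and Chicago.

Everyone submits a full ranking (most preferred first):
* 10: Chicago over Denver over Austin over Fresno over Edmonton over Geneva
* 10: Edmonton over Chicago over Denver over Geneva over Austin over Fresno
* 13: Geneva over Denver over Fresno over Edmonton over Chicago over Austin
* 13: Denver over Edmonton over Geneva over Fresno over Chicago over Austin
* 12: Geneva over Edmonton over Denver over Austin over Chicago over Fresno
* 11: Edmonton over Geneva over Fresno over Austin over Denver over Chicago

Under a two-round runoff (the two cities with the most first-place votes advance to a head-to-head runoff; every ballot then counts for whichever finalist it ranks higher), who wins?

Round 1 first-place votes: Austin 0, Denver 13, Fresno 0, Edmonton 21, Geneva 25, Chicago 10. Geneva and Edmonton advance.
Runoff: Geneva is ranked above Edmonton on 25 ballots, Edmonton above Geneva on 44.

Edmonton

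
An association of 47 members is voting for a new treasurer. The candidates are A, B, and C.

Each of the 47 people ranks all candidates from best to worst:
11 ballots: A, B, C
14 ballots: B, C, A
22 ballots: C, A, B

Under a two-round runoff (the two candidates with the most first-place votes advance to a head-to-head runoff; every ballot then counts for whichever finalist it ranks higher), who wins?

B

Round 1 first-place votes: A 11, B 14, C 22. C and B advance.
Runoff: C is ranked above B on 22 ballots, B above C on 25.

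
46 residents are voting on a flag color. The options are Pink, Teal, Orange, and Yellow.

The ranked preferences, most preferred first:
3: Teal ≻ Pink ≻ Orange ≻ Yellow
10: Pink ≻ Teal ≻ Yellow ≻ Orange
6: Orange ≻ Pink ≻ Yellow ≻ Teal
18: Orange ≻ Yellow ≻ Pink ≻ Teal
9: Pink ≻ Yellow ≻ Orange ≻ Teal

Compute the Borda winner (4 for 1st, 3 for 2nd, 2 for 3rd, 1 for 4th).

Pink

Pink: 3×3 + 10×4 + 6×3 + 18×2 + 9×4 = 139
Teal: 3×4 + 10×3 + 6×1 + 18×1 + 9×1 = 75
Orange: 3×2 + 10×1 + 6×4 + 18×4 + 9×2 = 130
Yellow: 3×1 + 10×2 + 6×2 + 18×3 + 9×3 = 116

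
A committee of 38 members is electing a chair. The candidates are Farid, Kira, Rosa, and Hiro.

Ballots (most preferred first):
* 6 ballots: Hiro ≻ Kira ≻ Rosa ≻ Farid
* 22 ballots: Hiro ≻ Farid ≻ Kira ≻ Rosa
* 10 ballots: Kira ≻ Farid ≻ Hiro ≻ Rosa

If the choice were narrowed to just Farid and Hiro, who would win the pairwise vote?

Hiro

Farid is ranked above Hiro on 10 ballots; Hiro above Farid on 28.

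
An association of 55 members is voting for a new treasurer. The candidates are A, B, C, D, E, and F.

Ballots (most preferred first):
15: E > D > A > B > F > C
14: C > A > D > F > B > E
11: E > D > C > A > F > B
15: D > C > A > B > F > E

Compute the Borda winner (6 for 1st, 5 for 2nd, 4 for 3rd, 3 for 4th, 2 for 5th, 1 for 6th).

D

A: 15×4 + 14×5 + 11×3 + 15×4 = 223
B: 15×3 + 14×2 + 11×1 + 15×3 = 129
C: 15×1 + 14×6 + 11×4 + 15×5 = 218
D: 15×5 + 14×4 + 11×5 + 15×6 = 276
E: 15×6 + 14×1 + 11×6 + 15×1 = 185
F: 15×2 + 14×3 + 11×2 + 15×2 = 124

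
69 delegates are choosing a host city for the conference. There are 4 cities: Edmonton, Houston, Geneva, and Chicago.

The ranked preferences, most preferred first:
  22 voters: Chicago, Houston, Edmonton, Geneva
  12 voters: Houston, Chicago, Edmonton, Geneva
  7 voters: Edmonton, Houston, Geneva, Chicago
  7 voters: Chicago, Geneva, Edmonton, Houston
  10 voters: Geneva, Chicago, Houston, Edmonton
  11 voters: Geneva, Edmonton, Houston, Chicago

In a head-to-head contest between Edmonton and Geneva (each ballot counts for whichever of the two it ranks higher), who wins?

Edmonton is ranked above Geneva on 41 ballots; Geneva above Edmonton on 28.

Edmonton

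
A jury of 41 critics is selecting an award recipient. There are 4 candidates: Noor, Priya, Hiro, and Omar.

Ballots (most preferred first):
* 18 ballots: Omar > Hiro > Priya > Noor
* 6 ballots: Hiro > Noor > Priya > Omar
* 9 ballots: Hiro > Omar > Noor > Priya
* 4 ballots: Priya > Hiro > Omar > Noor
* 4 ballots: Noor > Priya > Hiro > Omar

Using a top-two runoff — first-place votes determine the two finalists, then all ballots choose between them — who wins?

Hiro

Round 1 first-place votes: Noor 4, Priya 4, Hiro 15, Omar 18. Omar and Hiro advance.
Runoff: Omar is ranked above Hiro on 18 ballots, Hiro above Omar on 23.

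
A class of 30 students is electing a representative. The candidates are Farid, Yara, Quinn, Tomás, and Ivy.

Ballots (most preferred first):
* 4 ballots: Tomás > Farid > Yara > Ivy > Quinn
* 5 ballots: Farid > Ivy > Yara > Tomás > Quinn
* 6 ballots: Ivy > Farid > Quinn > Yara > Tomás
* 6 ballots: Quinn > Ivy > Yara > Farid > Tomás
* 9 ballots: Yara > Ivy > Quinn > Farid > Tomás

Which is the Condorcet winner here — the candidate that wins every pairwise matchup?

Ivy vs Farid: 21–9
Ivy vs Yara: 17–13
Ivy vs Quinn: 24–6
Ivy vs Tomás: 26–4
Ivy beats every other candidate.

Ivy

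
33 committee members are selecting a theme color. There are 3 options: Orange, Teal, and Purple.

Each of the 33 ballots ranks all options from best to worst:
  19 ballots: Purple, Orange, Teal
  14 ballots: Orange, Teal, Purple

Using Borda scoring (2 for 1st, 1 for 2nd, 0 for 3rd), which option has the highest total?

Orange

Orange: 19×1 + 14×2 = 47
Teal: 19×0 + 14×1 = 14
Purple: 19×2 + 14×0 = 38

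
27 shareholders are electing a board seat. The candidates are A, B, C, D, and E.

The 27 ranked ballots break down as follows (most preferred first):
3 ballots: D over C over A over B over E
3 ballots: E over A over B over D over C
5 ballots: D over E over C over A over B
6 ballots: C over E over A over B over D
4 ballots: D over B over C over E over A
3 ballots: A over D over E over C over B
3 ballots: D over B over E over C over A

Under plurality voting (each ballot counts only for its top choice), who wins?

D

First-place votes: A 3, B 0, C 6, D 15, E 3.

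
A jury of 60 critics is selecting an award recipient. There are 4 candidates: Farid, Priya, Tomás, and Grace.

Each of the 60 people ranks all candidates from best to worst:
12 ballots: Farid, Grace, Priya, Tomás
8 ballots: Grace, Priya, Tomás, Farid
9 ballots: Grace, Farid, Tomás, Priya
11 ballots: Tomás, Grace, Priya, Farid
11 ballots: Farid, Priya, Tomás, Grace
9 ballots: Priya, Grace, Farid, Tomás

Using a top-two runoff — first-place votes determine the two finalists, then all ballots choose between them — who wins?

Grace

Round 1 first-place votes: Farid 23, Priya 9, Tomás 11, Grace 17. Farid and Grace advance.
Runoff: Farid is ranked above Grace on 23 ballots, Grace above Farid on 37.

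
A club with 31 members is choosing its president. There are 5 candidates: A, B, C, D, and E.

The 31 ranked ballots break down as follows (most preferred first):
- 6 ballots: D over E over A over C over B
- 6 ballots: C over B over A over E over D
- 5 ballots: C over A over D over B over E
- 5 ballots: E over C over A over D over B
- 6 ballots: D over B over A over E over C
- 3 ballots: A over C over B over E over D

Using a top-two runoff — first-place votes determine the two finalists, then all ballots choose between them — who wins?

C

Round 1 first-place votes: A 3, B 0, C 11, D 12, E 5. D and C advance.
Runoff: D is ranked above C on 12 ballots, C above D on 19.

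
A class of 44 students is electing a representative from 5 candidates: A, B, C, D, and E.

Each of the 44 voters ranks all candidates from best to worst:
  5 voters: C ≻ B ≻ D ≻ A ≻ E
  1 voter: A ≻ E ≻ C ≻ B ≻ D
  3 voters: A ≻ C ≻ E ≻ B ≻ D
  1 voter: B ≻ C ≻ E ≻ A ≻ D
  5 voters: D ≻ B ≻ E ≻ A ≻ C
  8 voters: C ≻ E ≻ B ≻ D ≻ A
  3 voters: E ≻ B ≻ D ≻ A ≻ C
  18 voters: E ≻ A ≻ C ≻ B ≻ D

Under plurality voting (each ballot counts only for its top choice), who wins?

First-place votes: A 4, B 1, C 13, D 5, E 21.

E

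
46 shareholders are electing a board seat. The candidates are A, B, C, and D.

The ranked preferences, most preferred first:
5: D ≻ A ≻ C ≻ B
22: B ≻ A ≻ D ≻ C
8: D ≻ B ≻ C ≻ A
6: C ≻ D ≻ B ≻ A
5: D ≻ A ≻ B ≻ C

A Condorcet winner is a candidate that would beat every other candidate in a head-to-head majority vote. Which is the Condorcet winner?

D

D vs A: 24–22
D vs B: 24–22
D vs C: 40–6
D beats every other candidate.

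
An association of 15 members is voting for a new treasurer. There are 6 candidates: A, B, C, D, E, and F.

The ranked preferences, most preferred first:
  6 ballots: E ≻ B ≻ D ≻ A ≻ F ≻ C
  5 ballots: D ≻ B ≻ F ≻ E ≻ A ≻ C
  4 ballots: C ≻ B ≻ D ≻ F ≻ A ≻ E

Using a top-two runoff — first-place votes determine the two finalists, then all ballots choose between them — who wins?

Round 1 first-place votes: A 0, B 0, C 4, D 5, E 6, F 0. E and D advance.
Runoff: E is ranked above D on 6 ballots, D above E on 9.

D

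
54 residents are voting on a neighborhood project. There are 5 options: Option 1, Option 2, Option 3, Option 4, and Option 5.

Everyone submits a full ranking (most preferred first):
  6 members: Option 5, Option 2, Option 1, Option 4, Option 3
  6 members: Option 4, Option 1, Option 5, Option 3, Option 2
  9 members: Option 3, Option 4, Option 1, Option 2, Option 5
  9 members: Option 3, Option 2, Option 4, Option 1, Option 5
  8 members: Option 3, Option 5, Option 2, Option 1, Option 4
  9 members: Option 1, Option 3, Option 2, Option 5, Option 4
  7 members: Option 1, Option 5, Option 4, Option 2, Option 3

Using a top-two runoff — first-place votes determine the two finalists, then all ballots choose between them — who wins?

Option 1

Round 1 first-place votes: Option 1 16, Option 2 0, Option 3 26, Option 4 6, Option 5 6. Option 3 and Option 1 advance.
Runoff: Option 3 is ranked above Option 1 on 26 ballots, Option 1 above Option 3 on 28.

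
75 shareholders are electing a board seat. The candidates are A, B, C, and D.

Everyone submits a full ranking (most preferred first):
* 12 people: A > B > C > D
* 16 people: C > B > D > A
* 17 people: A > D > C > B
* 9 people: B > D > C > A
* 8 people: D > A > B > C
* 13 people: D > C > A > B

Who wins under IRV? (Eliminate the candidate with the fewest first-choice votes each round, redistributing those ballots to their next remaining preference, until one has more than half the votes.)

D

Round 1: A 29, B 9, C 16, D 21. B eliminated.
Round 2: A 29, C 16, D 30. C eliminated.
Round 3: A 29, D 46. D has a majority (≥38).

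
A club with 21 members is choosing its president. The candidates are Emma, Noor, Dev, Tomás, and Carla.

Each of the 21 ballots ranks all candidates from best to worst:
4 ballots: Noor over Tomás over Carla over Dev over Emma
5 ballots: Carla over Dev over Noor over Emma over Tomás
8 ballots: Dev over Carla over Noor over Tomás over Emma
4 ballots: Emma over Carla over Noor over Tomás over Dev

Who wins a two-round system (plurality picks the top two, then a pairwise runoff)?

Round 1 first-place votes: Emma 4, Noor 4, Dev 8, Tomás 0, Carla 5. Dev and Carla advance.
Runoff: Dev is ranked above Carla on 8 ballots, Carla above Dev on 13.

Carla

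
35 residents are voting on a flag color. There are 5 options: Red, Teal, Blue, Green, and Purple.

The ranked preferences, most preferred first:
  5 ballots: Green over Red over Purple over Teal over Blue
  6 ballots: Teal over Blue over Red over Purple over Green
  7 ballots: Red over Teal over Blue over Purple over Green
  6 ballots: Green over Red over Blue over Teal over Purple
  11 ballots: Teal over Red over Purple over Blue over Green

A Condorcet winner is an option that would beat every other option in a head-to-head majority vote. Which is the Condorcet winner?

Red vs Teal: 18–17
Red vs Blue: 29–6
Red vs Green: 24–11
Red vs Purple: 35–0
Red beats every other option.

Red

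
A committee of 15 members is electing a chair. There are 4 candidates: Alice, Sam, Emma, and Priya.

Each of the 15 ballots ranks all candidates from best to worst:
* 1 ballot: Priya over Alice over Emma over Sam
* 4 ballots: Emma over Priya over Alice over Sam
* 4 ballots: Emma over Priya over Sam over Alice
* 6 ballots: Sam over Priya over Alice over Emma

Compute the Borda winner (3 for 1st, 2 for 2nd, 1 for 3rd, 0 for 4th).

Priya

Alice: 1×2 + 4×1 + 4×0 + 6×1 = 12
Sam: 1×0 + 4×0 + 4×1 + 6×3 = 22
Emma: 1×1 + 4×3 + 4×3 + 6×0 = 25
Priya: 1×3 + 4×2 + 4×2 + 6×2 = 31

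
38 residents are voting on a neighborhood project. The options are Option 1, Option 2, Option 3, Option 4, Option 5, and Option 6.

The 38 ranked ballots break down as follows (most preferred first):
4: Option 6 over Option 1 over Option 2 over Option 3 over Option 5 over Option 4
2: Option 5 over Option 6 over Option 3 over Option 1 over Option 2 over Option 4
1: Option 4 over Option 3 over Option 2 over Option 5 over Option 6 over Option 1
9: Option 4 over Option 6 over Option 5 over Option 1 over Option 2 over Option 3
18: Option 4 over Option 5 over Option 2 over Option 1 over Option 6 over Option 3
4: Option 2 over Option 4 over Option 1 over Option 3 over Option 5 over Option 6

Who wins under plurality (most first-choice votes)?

Option 4

First-place votes: Option 1 0, Option 2 4, Option 3 0, Option 4 28, Option 5 2, Option 6 4.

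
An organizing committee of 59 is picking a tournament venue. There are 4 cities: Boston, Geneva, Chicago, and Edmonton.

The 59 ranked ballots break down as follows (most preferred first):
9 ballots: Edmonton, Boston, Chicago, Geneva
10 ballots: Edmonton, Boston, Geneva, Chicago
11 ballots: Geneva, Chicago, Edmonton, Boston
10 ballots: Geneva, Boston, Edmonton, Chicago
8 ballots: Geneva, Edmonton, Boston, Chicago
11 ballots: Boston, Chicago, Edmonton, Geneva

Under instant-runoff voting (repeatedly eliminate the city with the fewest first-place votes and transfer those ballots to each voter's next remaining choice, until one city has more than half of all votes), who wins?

Round 1: Boston 11, Geneva 29, Chicago 0, Edmonton 19. Chicago eliminated.
Round 2: Boston 11, Geneva 29, Edmonton 19. Boston eliminated.
Round 3: Geneva 29, Edmonton 30. Edmonton has a majority (≥30).

Edmonton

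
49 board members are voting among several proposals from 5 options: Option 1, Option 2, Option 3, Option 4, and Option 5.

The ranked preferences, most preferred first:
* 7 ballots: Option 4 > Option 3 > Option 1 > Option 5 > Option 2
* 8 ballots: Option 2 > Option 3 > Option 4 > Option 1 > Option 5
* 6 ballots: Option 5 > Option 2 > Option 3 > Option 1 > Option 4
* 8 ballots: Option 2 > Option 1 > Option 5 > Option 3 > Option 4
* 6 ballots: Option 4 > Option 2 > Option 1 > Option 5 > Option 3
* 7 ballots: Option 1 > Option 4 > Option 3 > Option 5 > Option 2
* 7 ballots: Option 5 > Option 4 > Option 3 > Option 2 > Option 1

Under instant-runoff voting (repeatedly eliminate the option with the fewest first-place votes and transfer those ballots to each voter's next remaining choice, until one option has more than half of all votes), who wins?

Option 4

Round 1: Option 1 7, Option 2 16, Option 3 0, Option 4 13, Option 5 13. Option 3 eliminated.
Round 2: Option 1 7, Option 2 16, Option 4 13, Option 5 13. Option 1 eliminated.
Round 3: Option 2 16, Option 4 20, Option 5 13. Option 5 eliminated.
Round 4: Option 2 22, Option 4 27. Option 4 has a majority (≥25).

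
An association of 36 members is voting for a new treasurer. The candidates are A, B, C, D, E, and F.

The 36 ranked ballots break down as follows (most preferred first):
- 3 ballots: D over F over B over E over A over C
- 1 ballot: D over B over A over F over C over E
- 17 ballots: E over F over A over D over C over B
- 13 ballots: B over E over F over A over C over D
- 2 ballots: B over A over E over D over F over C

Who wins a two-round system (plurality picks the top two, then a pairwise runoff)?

B

Round 1 first-place votes: A 0, B 15, C 0, D 4, E 17, F 0. E and B advance.
Runoff: E is ranked above B on 17 ballots, B above E on 19.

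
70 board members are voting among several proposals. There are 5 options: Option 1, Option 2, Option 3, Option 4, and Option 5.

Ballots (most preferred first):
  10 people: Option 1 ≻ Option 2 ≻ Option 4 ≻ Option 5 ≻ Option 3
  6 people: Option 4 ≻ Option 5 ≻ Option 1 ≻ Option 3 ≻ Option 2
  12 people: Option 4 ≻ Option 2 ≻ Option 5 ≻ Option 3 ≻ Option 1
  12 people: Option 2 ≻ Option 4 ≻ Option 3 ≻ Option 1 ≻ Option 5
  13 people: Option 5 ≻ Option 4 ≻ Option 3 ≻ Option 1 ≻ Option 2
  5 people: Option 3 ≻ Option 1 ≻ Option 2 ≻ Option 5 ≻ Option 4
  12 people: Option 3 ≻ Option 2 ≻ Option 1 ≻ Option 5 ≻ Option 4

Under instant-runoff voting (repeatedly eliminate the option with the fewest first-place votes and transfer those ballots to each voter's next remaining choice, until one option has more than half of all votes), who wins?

Option 2

Round 1: Option 1 10, Option 2 12, Option 3 17, Option 4 18, Option 5 13. Option 1 eliminated.
Round 2: Option 2 22, Option 3 17, Option 4 18, Option 5 13. Option 5 eliminated.
Round 3: Option 2 22, Option 3 17, Option 4 31. Option 3 eliminated.
Round 4: Option 2 39, Option 4 31. Option 2 has a majority (≥36).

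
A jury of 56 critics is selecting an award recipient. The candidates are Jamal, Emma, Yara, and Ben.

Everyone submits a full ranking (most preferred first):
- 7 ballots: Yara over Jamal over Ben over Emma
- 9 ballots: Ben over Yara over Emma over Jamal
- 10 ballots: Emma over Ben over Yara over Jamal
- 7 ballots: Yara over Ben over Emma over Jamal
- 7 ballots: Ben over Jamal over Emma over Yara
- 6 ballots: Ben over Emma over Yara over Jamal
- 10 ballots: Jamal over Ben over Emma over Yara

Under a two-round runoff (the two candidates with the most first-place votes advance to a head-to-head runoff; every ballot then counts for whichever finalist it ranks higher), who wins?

Ben

Round 1 first-place votes: Jamal 10, Emma 10, Yara 14, Ben 22. Ben and Yara advance.
Runoff: Ben is ranked above Yara on 42 ballots, Yara above Ben on 14.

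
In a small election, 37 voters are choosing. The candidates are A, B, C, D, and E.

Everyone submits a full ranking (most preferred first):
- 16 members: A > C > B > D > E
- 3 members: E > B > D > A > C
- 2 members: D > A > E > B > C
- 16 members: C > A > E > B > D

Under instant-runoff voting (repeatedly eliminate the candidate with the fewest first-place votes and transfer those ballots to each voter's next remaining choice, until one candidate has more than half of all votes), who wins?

A

Round 1: A 16, B 0, C 16, D 2, E 3. B eliminated.
Round 2: A 16, C 16, D 2, E 3. D eliminated.
Round 3: A 18, C 16, E 3. E eliminated.
Round 4: A 21, C 16. A has a majority (≥19).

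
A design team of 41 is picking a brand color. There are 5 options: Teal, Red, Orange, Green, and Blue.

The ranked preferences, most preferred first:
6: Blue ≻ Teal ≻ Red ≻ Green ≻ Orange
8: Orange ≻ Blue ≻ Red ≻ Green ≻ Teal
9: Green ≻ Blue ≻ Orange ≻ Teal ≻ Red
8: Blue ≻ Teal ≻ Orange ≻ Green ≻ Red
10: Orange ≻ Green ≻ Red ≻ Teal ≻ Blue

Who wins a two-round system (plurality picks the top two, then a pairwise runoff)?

Blue

Round 1 first-place votes: Teal 0, Red 0, Orange 18, Green 9, Blue 14. Orange and Blue advance.
Runoff: Orange is ranked above Blue on 18 ballots, Blue above Orange on 23.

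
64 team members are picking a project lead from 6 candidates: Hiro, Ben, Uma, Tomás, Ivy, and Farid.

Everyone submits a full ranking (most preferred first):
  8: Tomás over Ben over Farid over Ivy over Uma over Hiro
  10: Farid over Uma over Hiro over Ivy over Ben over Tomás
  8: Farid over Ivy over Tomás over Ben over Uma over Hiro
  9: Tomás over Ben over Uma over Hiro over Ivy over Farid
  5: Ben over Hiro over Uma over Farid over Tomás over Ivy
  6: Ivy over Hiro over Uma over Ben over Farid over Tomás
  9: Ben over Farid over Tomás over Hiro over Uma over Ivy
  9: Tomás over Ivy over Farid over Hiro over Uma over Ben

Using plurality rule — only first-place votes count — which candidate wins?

Tomás

First-place votes: Hiro 0, Ben 14, Uma 0, Tomás 26, Ivy 6, Farid 18.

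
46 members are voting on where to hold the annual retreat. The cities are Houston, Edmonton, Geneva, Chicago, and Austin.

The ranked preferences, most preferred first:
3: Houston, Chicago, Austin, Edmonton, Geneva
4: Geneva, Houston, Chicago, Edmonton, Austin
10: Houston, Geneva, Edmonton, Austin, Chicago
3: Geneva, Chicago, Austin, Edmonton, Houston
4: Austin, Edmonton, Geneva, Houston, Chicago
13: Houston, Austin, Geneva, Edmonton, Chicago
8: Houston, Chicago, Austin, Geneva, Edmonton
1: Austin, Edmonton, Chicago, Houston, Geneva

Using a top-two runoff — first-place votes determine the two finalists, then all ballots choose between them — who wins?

Round 1 first-place votes: Houston 34, Edmonton 0, Geneva 7, Chicago 0, Austin 5. Houston and Geneva advance.
Runoff: Houston is ranked above Geneva on 35 ballots, Geneva above Houston on 11.

Houston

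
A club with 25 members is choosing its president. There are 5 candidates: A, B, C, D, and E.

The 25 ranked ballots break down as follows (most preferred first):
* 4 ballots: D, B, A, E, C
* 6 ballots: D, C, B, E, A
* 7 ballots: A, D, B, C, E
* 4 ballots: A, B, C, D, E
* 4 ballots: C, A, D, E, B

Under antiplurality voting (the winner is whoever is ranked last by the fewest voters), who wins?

D

Last-place votes: A 6, B 4, C 4, D 0, E 11.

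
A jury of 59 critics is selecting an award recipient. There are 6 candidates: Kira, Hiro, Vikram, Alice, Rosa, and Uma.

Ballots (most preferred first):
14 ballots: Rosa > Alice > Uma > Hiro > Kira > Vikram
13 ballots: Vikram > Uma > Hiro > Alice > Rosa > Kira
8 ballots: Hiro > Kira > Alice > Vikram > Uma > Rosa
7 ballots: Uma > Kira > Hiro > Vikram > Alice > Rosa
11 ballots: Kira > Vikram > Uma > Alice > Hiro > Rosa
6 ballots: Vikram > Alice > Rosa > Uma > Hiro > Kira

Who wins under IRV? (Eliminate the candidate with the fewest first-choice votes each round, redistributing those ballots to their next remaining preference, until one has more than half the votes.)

Kira

Round 1: Kira 11, Hiro 8, Vikram 19, Alice 0, Rosa 14, Uma 7. Alice eliminated.
Round 2: Kira 11, Hiro 8, Vikram 19, Rosa 14, Uma 7. Uma eliminated.
Round 3: Kira 18, Hiro 8, Vikram 19, Rosa 14. Hiro eliminated.
Round 4: Kira 26, Vikram 19, Rosa 14. Rosa eliminated.
Round 5: Kira 40, Vikram 19. Kira has a majority (≥30).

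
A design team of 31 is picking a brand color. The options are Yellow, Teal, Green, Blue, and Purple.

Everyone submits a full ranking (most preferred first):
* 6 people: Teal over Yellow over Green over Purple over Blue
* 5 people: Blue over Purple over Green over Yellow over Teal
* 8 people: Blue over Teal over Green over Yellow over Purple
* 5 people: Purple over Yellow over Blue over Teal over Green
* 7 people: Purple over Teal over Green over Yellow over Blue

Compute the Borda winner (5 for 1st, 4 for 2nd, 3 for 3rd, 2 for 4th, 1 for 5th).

Teal

Yellow: 6×4 + 5×2 + 8×2 + 5×4 + 7×2 = 84
Teal: 6×5 + 5×1 + 8×4 + 5×2 + 7×4 = 105
Green: 6×3 + 5×3 + 8×3 + 5×1 + 7×3 = 83
Blue: 6×1 + 5×5 + 8×5 + 5×3 + 7×1 = 93
Purple: 6×2 + 5×4 + 8×1 + 5×5 + 7×5 = 100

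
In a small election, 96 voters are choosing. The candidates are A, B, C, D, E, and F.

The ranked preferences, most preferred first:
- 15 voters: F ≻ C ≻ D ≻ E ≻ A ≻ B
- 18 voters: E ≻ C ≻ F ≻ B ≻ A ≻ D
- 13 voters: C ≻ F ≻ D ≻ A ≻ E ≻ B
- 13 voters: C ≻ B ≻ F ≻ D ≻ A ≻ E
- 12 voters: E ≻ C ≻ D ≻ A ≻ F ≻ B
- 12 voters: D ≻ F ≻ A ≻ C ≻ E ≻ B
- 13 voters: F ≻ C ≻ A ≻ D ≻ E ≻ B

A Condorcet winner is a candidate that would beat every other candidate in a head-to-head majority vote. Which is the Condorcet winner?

C vs A: 84–12
C vs B: 96–0
C vs D: 84–12
C vs E: 66–30
C vs F: 56–40
C beats every other candidate.

C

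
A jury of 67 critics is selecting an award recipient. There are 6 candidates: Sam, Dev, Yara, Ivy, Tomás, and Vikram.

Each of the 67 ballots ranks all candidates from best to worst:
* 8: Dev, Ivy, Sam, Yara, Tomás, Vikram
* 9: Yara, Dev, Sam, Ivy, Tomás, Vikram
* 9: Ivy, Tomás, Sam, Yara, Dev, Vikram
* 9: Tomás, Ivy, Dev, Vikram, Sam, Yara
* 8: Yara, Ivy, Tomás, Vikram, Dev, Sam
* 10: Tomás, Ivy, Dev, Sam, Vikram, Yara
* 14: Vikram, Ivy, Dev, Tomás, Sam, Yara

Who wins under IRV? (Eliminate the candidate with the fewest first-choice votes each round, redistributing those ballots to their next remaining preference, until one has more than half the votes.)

Ivy

Round 1: Sam 0, Dev 8, Yara 17, Ivy 9, Tomás 19, Vikram 14. Sam eliminated.
Round 2: Dev 8, Yara 17, Ivy 9, Tomás 19, Vikram 14. Dev eliminated.
Round 3: Yara 17, Ivy 17, Tomás 19, Vikram 14. Vikram eliminated.
Round 4: Yara 17, Ivy 31, Tomás 19. Yara eliminated.
Round 5: Ivy 48, Tomás 19. Ivy has a majority (≥34).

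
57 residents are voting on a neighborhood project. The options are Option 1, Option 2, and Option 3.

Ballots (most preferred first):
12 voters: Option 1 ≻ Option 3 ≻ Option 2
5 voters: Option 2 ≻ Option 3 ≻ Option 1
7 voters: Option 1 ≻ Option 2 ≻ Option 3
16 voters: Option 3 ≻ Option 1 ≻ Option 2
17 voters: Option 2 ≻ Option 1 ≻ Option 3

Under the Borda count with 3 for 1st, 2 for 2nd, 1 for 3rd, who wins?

Option 1: 12×3 + 5×1 + 7×3 + 16×2 + 17×2 = 128
Option 2: 12×1 + 5×3 + 7×2 + 16×1 + 17×3 = 108
Option 3: 12×2 + 5×2 + 7×1 + 16×3 + 17×1 = 106

Option 1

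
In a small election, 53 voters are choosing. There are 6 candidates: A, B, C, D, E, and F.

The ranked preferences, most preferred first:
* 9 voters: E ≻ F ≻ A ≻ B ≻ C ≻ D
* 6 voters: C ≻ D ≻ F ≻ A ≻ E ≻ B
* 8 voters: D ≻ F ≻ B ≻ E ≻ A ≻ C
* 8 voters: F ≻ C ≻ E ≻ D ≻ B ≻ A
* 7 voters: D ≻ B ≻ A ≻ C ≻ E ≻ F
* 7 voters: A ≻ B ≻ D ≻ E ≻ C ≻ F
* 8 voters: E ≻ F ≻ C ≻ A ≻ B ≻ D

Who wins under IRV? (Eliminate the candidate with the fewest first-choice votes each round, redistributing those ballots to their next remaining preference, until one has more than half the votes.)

Round 1: A 7, B 0, C 6, D 15, E 17, F 8. B eliminated.
Round 2: A 7, C 6, D 15, E 17, F 8. C eliminated.
Round 3: A 7, D 21, E 17, F 8. A eliminated.
Round 4: D 28, E 17, F 8. D has a majority (≥27).

D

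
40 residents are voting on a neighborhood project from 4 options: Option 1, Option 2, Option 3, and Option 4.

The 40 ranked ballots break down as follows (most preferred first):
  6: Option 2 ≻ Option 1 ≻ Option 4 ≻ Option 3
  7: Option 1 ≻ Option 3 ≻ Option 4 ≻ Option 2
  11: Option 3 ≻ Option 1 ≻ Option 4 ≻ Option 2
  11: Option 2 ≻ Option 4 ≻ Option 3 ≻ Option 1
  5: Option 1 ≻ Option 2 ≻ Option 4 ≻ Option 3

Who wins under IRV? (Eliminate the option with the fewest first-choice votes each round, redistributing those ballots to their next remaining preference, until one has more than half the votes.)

Option 1

Round 1: Option 1 12, Option 2 17, Option 3 11, Option 4 0. Option 4 eliminated.
Round 2: Option 1 12, Option 2 17, Option 3 11. Option 3 eliminated.
Round 3: Option 1 23, Option 2 17. Option 1 has a majority (≥21).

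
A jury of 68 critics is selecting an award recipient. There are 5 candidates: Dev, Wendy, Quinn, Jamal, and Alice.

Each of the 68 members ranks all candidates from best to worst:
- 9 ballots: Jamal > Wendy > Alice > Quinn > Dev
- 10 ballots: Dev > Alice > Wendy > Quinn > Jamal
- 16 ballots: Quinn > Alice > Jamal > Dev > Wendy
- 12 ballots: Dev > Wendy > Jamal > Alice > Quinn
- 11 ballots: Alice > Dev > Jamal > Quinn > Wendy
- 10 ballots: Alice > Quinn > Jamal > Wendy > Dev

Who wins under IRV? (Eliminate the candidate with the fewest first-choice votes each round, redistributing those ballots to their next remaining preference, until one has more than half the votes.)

Alice

Round 1: Dev 22, Wendy 0, Quinn 16, Jamal 9, Alice 21. Wendy eliminated.
Round 2: Dev 22, Quinn 16, Jamal 9, Alice 21. Jamal eliminated.
Round 3: Dev 22, Quinn 16, Alice 30. Quinn eliminated.
Round 4: Dev 22, Alice 46. Alice has a majority (≥35).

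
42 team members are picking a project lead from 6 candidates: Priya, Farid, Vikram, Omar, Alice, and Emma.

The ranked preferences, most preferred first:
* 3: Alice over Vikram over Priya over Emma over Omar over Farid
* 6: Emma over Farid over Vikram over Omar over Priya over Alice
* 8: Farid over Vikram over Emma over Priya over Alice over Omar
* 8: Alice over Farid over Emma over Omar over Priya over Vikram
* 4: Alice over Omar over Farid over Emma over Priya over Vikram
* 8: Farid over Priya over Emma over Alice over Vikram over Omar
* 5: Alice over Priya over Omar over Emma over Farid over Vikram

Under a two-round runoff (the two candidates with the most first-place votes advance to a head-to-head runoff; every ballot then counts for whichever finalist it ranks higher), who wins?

Round 1 first-place votes: Priya 0, Farid 16, Vikram 0, Omar 0, Alice 20, Emma 6. Alice and Farid advance.
Runoff: Alice is ranked above Farid on 20 ballots, Farid above Alice on 22.

Farid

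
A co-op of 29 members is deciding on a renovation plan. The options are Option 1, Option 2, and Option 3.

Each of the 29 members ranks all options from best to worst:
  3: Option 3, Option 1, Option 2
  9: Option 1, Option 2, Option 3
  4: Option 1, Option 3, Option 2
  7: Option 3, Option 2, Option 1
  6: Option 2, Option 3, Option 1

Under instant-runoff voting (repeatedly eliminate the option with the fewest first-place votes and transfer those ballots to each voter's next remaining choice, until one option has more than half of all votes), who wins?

Option 3

Round 1: Option 1 13, Option 2 6, Option 3 10. Option 2 eliminated.
Round 2: Option 1 13, Option 3 16. Option 3 has a majority (≥15).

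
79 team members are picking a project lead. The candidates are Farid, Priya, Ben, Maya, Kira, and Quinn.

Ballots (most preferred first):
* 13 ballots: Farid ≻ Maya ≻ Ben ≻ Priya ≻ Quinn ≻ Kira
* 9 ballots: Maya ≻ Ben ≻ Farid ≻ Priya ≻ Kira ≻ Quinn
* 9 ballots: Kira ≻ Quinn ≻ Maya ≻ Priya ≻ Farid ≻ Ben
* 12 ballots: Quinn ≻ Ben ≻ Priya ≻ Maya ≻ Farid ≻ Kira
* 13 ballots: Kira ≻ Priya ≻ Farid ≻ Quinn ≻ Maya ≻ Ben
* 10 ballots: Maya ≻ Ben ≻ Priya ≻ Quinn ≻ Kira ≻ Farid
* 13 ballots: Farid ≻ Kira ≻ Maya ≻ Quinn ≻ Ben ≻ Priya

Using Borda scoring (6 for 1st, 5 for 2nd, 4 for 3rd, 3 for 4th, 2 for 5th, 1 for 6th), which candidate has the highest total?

Farid: 13×6 + 9×4 + 9×2 + 12×2 + 13×4 + 10×1 + 13×6 = 296
Priya: 13×3 + 9×3 + 9×3 + 12×4 + 13×5 + 10×4 + 13×1 = 259
Ben: 13×4 + 9×5 + 9×1 + 12×5 + 13×1 + 10×5 + 13×2 = 255
Maya: 13×5 + 9×6 + 9×4 + 12×3 + 13×2 + 10×6 + 13×4 = 329
Kira: 13×1 + 9×2 + 9×6 + 12×1 + 13×6 + 10×2 + 13×5 = 260
Quinn: 13×2 + 9×1 + 9×5 + 12×6 + 13×3 + 10×3 + 13×3 = 260

Maya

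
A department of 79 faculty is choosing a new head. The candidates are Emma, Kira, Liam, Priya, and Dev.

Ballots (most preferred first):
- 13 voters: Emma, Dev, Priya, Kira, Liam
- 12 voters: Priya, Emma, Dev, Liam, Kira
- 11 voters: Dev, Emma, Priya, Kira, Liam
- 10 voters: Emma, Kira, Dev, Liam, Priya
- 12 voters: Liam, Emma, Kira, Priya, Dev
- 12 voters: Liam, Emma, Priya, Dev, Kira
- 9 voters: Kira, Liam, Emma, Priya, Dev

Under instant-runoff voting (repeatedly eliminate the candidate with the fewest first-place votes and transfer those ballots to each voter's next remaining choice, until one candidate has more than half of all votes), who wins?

Round 1: Emma 23, Kira 9, Liam 24, Priya 12, Dev 11. Kira eliminated.
Round 2: Emma 23, Liam 33, Priya 12, Dev 11. Dev eliminated.
Round 3: Emma 34, Liam 33, Priya 12. Priya eliminated.
Round 4: Emma 46, Liam 33. Emma has a majority (≥40).

Emma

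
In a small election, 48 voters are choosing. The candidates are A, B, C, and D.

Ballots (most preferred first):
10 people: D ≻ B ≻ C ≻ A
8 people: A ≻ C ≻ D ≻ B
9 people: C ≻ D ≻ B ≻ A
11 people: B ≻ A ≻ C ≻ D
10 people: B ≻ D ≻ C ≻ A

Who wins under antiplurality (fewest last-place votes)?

Last-place votes: A 29, B 8, C 0, D 11.

C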